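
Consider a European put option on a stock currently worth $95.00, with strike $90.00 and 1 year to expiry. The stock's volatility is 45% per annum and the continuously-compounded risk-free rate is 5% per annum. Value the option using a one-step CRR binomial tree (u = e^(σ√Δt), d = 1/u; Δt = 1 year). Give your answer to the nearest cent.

$15.55

CRR parameters: u = e^(σ√Δt) = e^(0.45·√1) = 1.5683, d = 1/u = 0.6376
Per-period rate: rΔt = 0.05·1 = 0.05, so R = e^0.05 = 1.0513
Risk-neutral probability p = (e^0.05 − 0.6376)/(1.5683 − 0.6376) = 0.4136/0.9307 = 0.4445
Terminal stock prices: S_u = 149, S_d = 60.57
Terminal payoffs (K − S): max(-58.99, 0) = 0, max(29.43, 0) = 29.43
Node 0 (S = 95): V_0 = e^(−0.05)·[0.4445·0.0000 + 0.5555·29.4253] = 15.5500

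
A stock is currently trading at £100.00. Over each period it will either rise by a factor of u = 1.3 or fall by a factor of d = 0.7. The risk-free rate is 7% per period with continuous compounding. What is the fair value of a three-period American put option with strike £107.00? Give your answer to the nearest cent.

Risk-neutral probability p = (e^0.07 − 0.7)/(1.3 − 0.7) = 0.3725/0.6000 = 0.6208
Terminal stock prices: S_uuu = 219.7, S_uud = 118.3, S_udd = 63.7, S_ddd = 34.3
Terminal payoffs (K − S): max(-112.7, 0) = 0, max(-11.3, 0) = 0, max(43.3, 0) = 43.3, max(72.7, 0) = 72.7
Node uu (S = 169): continuation = e^(−0.07)·[0.6208·0.0000 + 0.3792·0.0000] = 0.0000; exercise value = 0.0000 ≤ continuation, so V_uu = 0.0000
Node ud (S = 91): continuation = e^(−0.07)·[0.6208·0.0000 + 0.3792·43.3000] = 15.3074; exercise value = 16.0000 > continuation, so V_ud = 16.0000 (exercise)
Node dd (S = 49): continuation = e^(−0.07)·[0.6208·43.3000 + 0.3792·72.7000] = 50.7661; exercise value = 58.0000 > continuation, so V_dd = 58.0000 (exercise)
Node u (S = 130): continuation = e^(−0.07)·[0.6208·0.0000 + 0.3792·16.0000] = 5.6563; exercise value = 0.0000 ≤ continuation, so V_u = 5.6563
Node d (S = 70): continuation = e^(−0.07)·[0.6208·16.0000 + 0.3792·58.0000] = 29.7661; exercise value = 37.0000 > continuation, so V_d = 37.0000 (exercise)
Node 0 (S = 100): continuation = e^(−0.07)·[0.6208·5.6563 + 0.3792·37.0000] = 16.3545; exercise value = 7.0000 ≤ continuation, so V_0 = 16.3545

£16.35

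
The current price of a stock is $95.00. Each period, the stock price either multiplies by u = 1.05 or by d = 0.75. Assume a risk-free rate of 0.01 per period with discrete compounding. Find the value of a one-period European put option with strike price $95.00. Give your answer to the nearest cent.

Risk-neutral probability p = (1 + 0.01 − 0.75)/(1.05 − 0.75) = 0.2600/0.3000 = 0.8667
Terminal stock prices: S_u = 99.75, S_d = 71.25
Terminal payoffs (K − S): max(-4.75, 0) = 0, max(23.75, 0) = 23.75
Node 0 (S = 95): V_0 = 1/1.01·[0.8667·0.0000 + 0.1333·23.7500] = 3.1353

$3.14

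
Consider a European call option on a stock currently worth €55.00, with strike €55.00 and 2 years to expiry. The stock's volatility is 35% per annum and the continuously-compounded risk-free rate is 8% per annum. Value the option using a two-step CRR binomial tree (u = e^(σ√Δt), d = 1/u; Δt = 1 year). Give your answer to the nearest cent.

CRR parameters: u = e^(σ√Δt) = e^(0.35·√1) = 1.4191, d = 1/u = 0.7047
Per-period rate: rΔt = 0.08·1 = 0.08, so R = e^0.08 = 1.0833
Risk-neutral probability p = (e^0.08 − 0.7047)/(1.4191 − 0.7047) = 0.3786/0.7144 = 0.5300
Terminal stock prices: S_uu = 110.8, S_ud = 55, S_dd = 27.31
Terminal payoffs (S − K): max(55.76, 0) = 55.76, max(0, 0) = 0, max(-27.69, 0) = 0
Node u (S = 78.05): V_u = e^(−0.08)·[0.5300·55.7564 + 0.4700·0.0000] = 27.2773
Node d (S = 38.76): V_d = e^(−0.08)·[0.5300·0.0000 + 0.4700·0.0000] = 0.0000
Node 0 (S = 55): V_0 = e^(−0.08)·[0.5300·27.2773 + 0.4700·0.0000] = 13.3447

€13.34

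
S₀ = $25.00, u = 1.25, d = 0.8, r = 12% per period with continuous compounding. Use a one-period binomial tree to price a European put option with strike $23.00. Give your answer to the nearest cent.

Risk-neutral probability p = (e^0.12 − 0.8)/(1.25 − 0.8) = 0.3275/0.4500 = 0.7278
Terminal stock prices: S_u = 31.25, S_d = 20
Terminal payoffs (K − S): max(-8.25, 0) = 0, max(3, 0) = 3
Node 0 (S = 25): V_0 = e^(−0.12)·[0.7278·0.0000 + 0.2722·3.0000] = 0.7243

$0.72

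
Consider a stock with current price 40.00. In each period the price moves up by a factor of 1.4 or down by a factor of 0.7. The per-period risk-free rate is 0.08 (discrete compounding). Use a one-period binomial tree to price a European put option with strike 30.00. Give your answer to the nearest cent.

0.85

Risk-neutral probability p = (1 + 0.08 − 0.7)/(1.4 − 0.7) = 0.3800/0.7000 = 0.5429
Terminal stock prices: S_u = 56, S_d = 28
Terminal payoffs (K − S): max(-26, 0) = 0, max(2, 0) = 2
Node 0 (S = 40): V_0 = 1/1.08·[0.5429·0.0000 + 0.4571·2.0000] = 0.8466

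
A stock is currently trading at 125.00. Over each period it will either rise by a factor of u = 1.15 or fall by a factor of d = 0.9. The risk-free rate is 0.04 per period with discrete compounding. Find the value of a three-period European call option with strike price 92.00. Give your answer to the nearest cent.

43.28

Risk-neutral probability p = (1 + 0.04 − 0.9)/(1.15 − 0.9) = 0.1400/0.2500 = 0.5600
Terminal stock prices: S_uuu = 190.1, S_uud = 148.8, S_udd = 116.4, S_ddd = 91.13
Terminal payoffs (S − K): max(98.11, 0) = 98.11, max(56.78, 0) = 56.78, max(24.44, 0) = 24.44, max(-0.875, 0) = 0
Node uu (S = 165.3): V_uu = 1/1.04·[0.5600·98.1094 + 0.4400·56.7812] = 76.8510
Node ud (S = 129.4): V_ud = 1/1.04·[0.5600·56.7812 + 0.4400·24.4375] = 40.9135
Node dd (S = 101.2): V_dd = 1/1.04·[0.5600·24.4375 + 0.4400·0.0000] = 13.1587
Node u (S = 143.8): V_u = 1/1.04·[0.5600·76.8510 + 0.4400·40.9135] = 58.6908
Node d (S = 112.5): V_d = 1/1.04·[0.5600·40.9135 + 0.4400·13.1587] = 27.5974
Node 0 (S = 125): V_0 = 1/1.04·[0.5600·58.6908 + 0.4400·27.5974] = 43.2786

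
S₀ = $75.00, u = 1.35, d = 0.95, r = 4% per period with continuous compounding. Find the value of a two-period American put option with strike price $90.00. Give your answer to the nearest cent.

$15.00

Risk-neutral probability p = (e^0.04 − 0.95)/(1.35 − 0.95) = 0.0908/0.4000 = 0.2270
Terminal stock prices: S_uu = 136.7, S_ud = 96.19, S_dd = 67.69
Terminal payoffs (K − S): max(-46.69, 0) = 0, max(-6.188, 0) = 0, max(22.31, 0) = 22.31
Node u (S = 101.2): continuation = e^(−0.04)·[0.2270·0.0000 + 0.7730·0.0000] = 0.0000; exercise value = 0.0000 ≤ continuation, so V_u = 0.0000
Node d (S = 71.25): continuation = e^(−0.04)·[0.2270·0.0000 + 0.7730·22.3125] = 16.5707; exercise value = 18.7500 > continuation, so V_d = 18.7500 (exercise)
Node 0 (S = 75): continuation = e^(−0.04)·[0.2270·0.0000 + 0.7730·18.7500] = 13.9250; exercise value = 15.0000 > continuation, so V_0 = 15.0000 (exercise)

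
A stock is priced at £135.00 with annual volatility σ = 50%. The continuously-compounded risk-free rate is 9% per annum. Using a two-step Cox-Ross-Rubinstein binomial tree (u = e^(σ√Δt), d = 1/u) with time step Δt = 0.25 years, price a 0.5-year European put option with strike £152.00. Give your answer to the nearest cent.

£26.04

CRR parameters: u = e^(σ√Δt) = e^(0.5·√0.25) = 1.2840, d = 1/u = 0.7788
Per-period rate: rΔt = 0.09·0.25 = 0.0225, so R = e^0.0225 = 1.0228
Risk-neutral probability p = (e^0.0225 − 0.7788)/(1.2840 − 0.7788) = 0.2440/0.5052 = 0.4829
Terminal stock prices: S_uu = 222.6, S_ud = 135, S_dd = 81.88
Terminal payoffs (K − S): max(-70.58, 0) = 0, max(17, 0) = 17, max(70.12, 0) = 70.12
Node u (S = 173.3): V_u = e^(−0.0225)·[0.4829·0.0000 + 0.5171·17.0000] = 8.5957
Node d (S = 105.1): V_d = e^(−0.0225)·[0.4829·17.0000 + 0.5171·70.1184] = 43.4801
Node 0 (S = 135): V_0 = e^(−0.0225)·[0.4829·8.5957 + 0.5171·43.4801] = 26.0431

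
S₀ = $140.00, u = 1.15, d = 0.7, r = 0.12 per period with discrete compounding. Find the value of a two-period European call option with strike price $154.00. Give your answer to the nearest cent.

Risk-neutral probability p = (1 + 0.12 − 0.7)/(1.15 − 0.7) = 0.4200/0.4500 = 0.9333
Terminal stock prices: S_uu = 185.1, S_ud = 112.7, S_dd = 68.6
Terminal payoffs (S − K): max(31.15, 0) = 31.15, max(-41.3, 0) = 0, max(-85.4, 0) = 0
Node u (S = 161): V_u = 1/1.12·[0.9333·31.1500 + 0.0667·0.0000] = 25.9583
Node d (S = 98): V_d = 1/1.12·[0.9333·0.0000 + 0.0667·0.0000] = 0.0000
Node 0 (S = 140): V_0 = 1/1.12·[0.9333·25.9583 + 0.0667·0.0000] = 21.6319

$21.63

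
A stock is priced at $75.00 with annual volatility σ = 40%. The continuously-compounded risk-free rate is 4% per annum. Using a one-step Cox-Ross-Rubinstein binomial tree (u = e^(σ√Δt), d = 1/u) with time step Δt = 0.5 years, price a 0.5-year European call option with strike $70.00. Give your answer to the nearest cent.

CRR parameters: u = e^(σ√Δt) = e^(0.4·√0.5) = 1.3269, d = 1/u = 0.7536
Per-period rate: rΔt = 0.04·0.5 = 0.02, so R = e^0.02 = 1.0202
Risk-neutral probability p = (e^0.02 − 0.7536)/(1.3269 − 0.7536) = 0.2666/0.5733 = 0.4650
Terminal stock prices: S_u = 99.52, S_d = 56.52
Terminal payoffs (S − K): max(29.52, 0) = 29.52, max(-13.48, 0) = 0
Node 0 (S = 75): V_0 = e^(−0.02)·[0.4650·29.5172 + 0.5350·0.0000] = 13.4536

$13.45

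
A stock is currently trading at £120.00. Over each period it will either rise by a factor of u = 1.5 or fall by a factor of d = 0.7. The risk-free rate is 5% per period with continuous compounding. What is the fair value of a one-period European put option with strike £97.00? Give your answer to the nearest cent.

£6.94

Risk-neutral probability p = (e^0.05 − 0.7)/(1.5 − 0.7) = 0.3513/0.8000 = 0.4391
Terminal stock prices: S_u = 180, S_d = 84
Terminal payoffs (K − S): max(-83, 0) = 0, max(13, 0) = 13
Node 0 (S = 120): V_0 = e^(−0.05)·[0.4391·0.0000 + 0.5609·13.0000] = 6.9362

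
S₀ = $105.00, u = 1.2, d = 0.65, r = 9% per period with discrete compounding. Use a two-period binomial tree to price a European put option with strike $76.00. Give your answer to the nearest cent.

$1.07

Risk-neutral probability p = (1 + 0.09 − 0.65)/(1.2 − 0.65) = 0.4400/0.5500 = 0.8000
Terminal stock prices: S_uu = 151.2, S_ud = 81.9, S_dd = 44.36
Terminal payoffs (K − S): max(-75.2, 0) = 0, max(-5.9, 0) = 0, max(31.64, 0) = 31.64
Node u (S = 126): V_u = 1/1.09·[0.8000·0.0000 + 0.2000·0.0000] = 0.0000
Node d (S = 68.25): V_d = 1/1.09·[0.8000·0.0000 + 0.2000·31.6375] = 5.8050
Node 0 (S = 105): V_0 = 1/1.09·[0.8000·0.0000 + 0.2000·5.8050] = 1.0651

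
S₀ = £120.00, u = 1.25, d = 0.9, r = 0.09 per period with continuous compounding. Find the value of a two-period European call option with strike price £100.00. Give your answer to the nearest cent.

£36.94

Risk-neutral probability p = (e^0.09 − 0.9)/(1.25 − 0.9) = 0.1942/0.3500 = 0.5548
Terminal stock prices: S_uu = 187.5, S_ud = 135, S_dd = 97.2
Terminal payoffs (S − K): max(87.5, 0) = 87.5, max(35, 0) = 35, max(-2.8, 0) = 0
Node u (S = 150): V_u = e^(−0.09)·[0.5548·87.5000 + 0.4452·35.0000] = 58.6069
Node d (S = 108): V_d = e^(−0.09)·[0.5548·35.0000 + 0.4452·0.0000] = 17.7462
Node 0 (S = 120): V_0 = e^(−0.09)·[0.5548·58.6069 + 0.4452·17.7462] = 36.9366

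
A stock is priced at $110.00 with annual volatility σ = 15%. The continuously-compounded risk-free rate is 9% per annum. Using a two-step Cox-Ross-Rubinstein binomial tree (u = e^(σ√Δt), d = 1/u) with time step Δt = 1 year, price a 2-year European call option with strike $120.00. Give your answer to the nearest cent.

CRR parameters: u = e^(σ√Δt) = e^(0.15·√1) = 1.1618, d = 1/u = 0.8607
Per-period rate: rΔt = 0.09·1 = 0.09, so R = e^0.09 = 1.0942
Risk-neutral probability p = (e^0.09 − 0.8607)/(1.1618 − 0.8607) = 0.2335/0.3011 = 0.7753
Terminal stock prices: S_uu = 148.5, S_ud = 110, S_dd = 81.49
Terminal payoffs (S − K): max(28.48, 0) = 28.48, max(-10, 0) = 0, max(-38.51, 0) = 0
Node u (S = 127.8): V_u = e^(−0.09)·[0.7753·28.4845 + 0.2247·0.0000] = 20.1835
Node d (S = 94.68): V_d = e^(−0.09)·[0.7753·0.0000 + 0.2247·0.0000] = 0.0000
Node 0 (S = 110): V_0 = e^(−0.09)·[0.7753·20.1835 + 0.2247·0.0000] = 14.3017

$14.30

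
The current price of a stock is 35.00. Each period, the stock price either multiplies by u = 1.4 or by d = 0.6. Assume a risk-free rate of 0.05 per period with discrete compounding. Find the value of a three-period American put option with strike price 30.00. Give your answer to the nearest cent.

Risk-neutral probability p = (1 + 0.05 − 0.6)/(1.4 − 0.6) = 0.4500/0.8000 = 0.5625
Terminal stock prices: S_uuu = 96.04, S_uud = 41.16, S_udd = 17.64, S_ddd = 7.56
Terminal payoffs (K − S): max(-66.04, 0) = 0, max(-11.16, 0) = 0, max(12.36, 0) = 12.36, max(22.44, 0) = 22.44
Node uu (S = 68.6): continuation = 1/1.05·[0.5625·0.0000 + 0.4375·0.0000] = 0.0000; exercise value = 0.0000 ≤ continuation, so V_uu = 0.0000
Node ud (S = 29.4): continuation = 1/1.05·[0.5625·0.0000 + 0.4375·12.3600] = 5.1500; exercise value = 0.6000 ≤ continuation, so V_ud = 5.1500
Node dd (S = 12.6): continuation = 1/1.05·[0.5625·12.3600 + 0.4375·22.4400] = 15.9714; exercise value = 17.4000 > continuation, so V_dd = 17.4000 (exercise)
Node u (S = 49): continuation = 1/1.05·[0.5625·0.0000 + 0.4375·5.1500] = 2.1458; exercise value = 0.0000 ≤ continuation, so V_u = 2.1458
Node d (S = 21): continuation = 1/1.05·[0.5625·5.1500 + 0.4375·17.4000] = 10.0089; exercise value = 9.0000 ≤ continuation, so V_d = 10.0089
Node 0 (S = 35): continuation = 1/1.05·[0.5625·2.1458 + 0.4375·10.0089] = 5.3199; exercise value = 0.0000 ≤ continuation, so V_0 = 5.3199

5.32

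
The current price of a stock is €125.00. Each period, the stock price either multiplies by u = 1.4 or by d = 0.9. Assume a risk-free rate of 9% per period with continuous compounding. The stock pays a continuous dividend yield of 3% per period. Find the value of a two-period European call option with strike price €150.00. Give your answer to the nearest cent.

€11.06

Per-period risk-free factor R = e^0.09 = 1.0942; dividend-adjusted growth = e^(0.09−0.03) = 1.0618.
Risk-neutral probability p = (1.0618 − 0.9)/(1.4 − 0.9) = 0.1618/0.5000 = 0.3237
Terminal stock prices: S_uu = 245, S_ud = 157.5, S_dd = 101.2
Terminal payoffs (S − K): max(95, 0) = 95, max(7.5, 0) = 7.5, max(-48.75, 0) = 0
Node u (S = 175): V_u = e^(−0.09)·[0.3237·95.0000 + 0.6763·7.5000] = 32.7383
Node d (S = 112.5): V_d = e^(−0.09)·[0.3237·7.5000 + 0.6763·0.0000] = 2.2186
Node 0 (S = 125): V_0 = e^(−0.09)·[0.3237·32.7383 + 0.6763·2.2186] = 11.0558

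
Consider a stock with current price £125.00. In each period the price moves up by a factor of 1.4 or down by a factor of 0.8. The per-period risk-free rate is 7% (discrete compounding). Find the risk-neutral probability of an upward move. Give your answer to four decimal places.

Risk-neutral probability p = (1 + 0.07 − 0.8)/(1.4 − 0.8) = 0.2700/0.6000 = 0.4500

p = 0.4500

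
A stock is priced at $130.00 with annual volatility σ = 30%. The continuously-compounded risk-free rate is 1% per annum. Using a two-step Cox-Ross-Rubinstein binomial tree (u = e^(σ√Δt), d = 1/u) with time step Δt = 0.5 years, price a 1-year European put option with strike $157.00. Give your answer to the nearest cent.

$34.13

CRR parameters: u = e^(σ√Δt) = e^(0.3·√0.5) = 1.2363, d = 1/u = 0.8089
Per-period rate: rΔt = 0.01·0.5 = 0.005, so R = e^0.005 = 1.0050
Risk-neutral probability p = (e^0.005 − 0.8089)/(1.2363 − 0.8089) = 0.1962/0.4275 = 0.4589
Terminal stock prices: S_uu = 198.7, S_ud = 130, S_dd = 85.05
Terminal payoffs (K − S): max(-41.7, 0) = 0, max(27, 0) = 27, max(71.95, 0) = 71.95
Node u (S = 160.7): V_u = e^(−0.005)·[0.4589·0.0000 + 0.5411·27.0000] = 14.5371
Node d (S = 105.2): V_d = e^(−0.005)·[0.4589·27.0000 + 0.5411·71.9474] = 51.0654
Node 0 (S = 130): V_0 = e^(−0.005)·[0.4589·14.5371 + 0.5411·51.0654] = 34.1318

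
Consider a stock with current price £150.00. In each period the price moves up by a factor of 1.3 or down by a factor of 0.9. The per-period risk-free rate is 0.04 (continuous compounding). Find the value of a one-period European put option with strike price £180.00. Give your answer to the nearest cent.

£28.02

Risk-neutral probability p = (e^0.04 − 0.9)/(1.3 − 0.9) = 0.1408/0.4000 = 0.3520
Terminal stock prices: S_u = 195, S_d = 135
Terminal payoffs (K − S): max(-15, 0) = 0, max(45, 0) = 45
Node 0 (S = 150): V_0 = e^(−0.04)·[0.3520·0.0000 + 0.6480·45.0000] = 28.0155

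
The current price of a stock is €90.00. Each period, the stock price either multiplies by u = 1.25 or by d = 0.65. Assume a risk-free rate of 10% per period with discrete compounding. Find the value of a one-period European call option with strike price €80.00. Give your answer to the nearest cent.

Risk-neutral probability p = (1 + 0.1 − 0.65)/(1.25 − 0.65) = 0.4500/0.6000 = 0.7500
Terminal stock prices: S_u = 112.5, S_d = 58.5
Terminal payoffs (S − K): max(32.5, 0) = 32.5, max(-21.5, 0) = 0
Node 0 (S = 90): V_0 = 1/1.1·[0.7500·32.5000 + 0.2500·0.0000] = 22.1591

€22.16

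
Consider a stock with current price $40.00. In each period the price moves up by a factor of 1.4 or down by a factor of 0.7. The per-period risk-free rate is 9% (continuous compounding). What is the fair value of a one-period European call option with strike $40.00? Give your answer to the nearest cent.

$8.23

Risk-neutral probability p = (e^0.09 − 0.7)/(1.4 − 0.7) = 0.3942/0.7000 = 0.5631
Terminal stock prices: S_u = 56, S_d = 28
Terminal payoffs (S − K): max(16, 0) = 16, max(-12, 0) = 0
Node 0 (S = 40): V_0 = e^(−0.09)·[0.5631·16.0000 + 0.4369·0.0000] = 8.2342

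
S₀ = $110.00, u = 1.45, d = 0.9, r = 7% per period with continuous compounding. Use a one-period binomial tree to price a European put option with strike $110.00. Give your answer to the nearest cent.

Risk-neutral probability p = (e^0.07 − 0.9)/(1.45 − 0.9) = 0.1725/0.5500 = 0.3137
Terminal stock prices: S_u = 159.5, S_d = 99
Terminal payoffs (K − S): max(-49.5, 0) = 0, max(11, 0) = 11
Node 0 (S = 110): V_0 = e^(−0.07)·[0.3137·0.0000 + 0.6863·11.0000] = 7.0394

$7.04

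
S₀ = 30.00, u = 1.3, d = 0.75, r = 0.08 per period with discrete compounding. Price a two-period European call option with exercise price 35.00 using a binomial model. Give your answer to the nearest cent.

Risk-neutral probability p = (1 + 0.08 − 0.75)/(1.3 − 0.75) = 0.3300/0.5500 = 0.6000
Terminal stock prices: S_uu = 50.7, S_ud = 29.25, S_dd = 16.88
Terminal payoffs (S − K): max(15.7, 0) = 15.7, max(-5.75, 0) = 0, max(-18.12, 0) = 0
Node u (S = 39): V_u = 1/1.08·[0.6000·15.7000 + 0.4000·0.0000] = 8.7222
Node d (S = 22.5): V_d = 1/1.08·[0.6000·0.0000 + 0.4000·0.0000] = 0.0000
Node 0 (S = 30): V_0 = 1/1.08·[0.6000·8.7222 + 0.4000·0.0000] = 4.8457

4.85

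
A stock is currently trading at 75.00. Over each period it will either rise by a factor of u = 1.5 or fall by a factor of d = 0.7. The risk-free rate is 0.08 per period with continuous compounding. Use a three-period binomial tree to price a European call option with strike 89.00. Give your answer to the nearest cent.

Risk-neutral probability p = (e^0.08 − 0.7)/(1.5 − 0.7) = 0.3833/0.8000 = 0.4791
Terminal stock prices: S_uuu = 253.1, S_uud = 118.1, S_udd = 55.12, S_ddd = 25.72
Terminal payoffs (S − K): max(164.1, 0) = 164.1, max(29.12, 0) = 29.12, max(-33.88, 0) = 0, max(-63.28, 0) = 0
Node uu (S = 168.8): V_uu = e^(−0.08)·[0.4791·164.1250 + 0.5209·29.1250] = 86.5926
Node ud (S = 78.75): V_ud = e^(−0.08)·[0.4791·29.1250 + 0.5209·0.0000] = 12.8812
Node dd (S = 36.75): V_dd = e^(−0.08)·[0.4791·0.0000 + 0.5209·0.0000] = 0.0000
Node u (S = 112.5): V_u = e^(−0.08)·[0.4791·86.5926 + 0.5209·12.8812] = 44.4914
Node d (S = 52.5): V_d = e^(−0.08)·[0.4791·12.8812 + 0.5209·0.0000] = 5.6970
Node 0 (S = 75): V_0 = e^(−0.08)·[0.4791·44.4914 + 0.5209·5.6970] = 22.4167

22.42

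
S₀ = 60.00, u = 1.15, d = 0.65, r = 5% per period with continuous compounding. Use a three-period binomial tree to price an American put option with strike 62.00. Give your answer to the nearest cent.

7.92

Risk-neutral probability p = (e^0.05 − 0.65)/(1.15 − 0.65) = 0.4013/0.5000 = 0.8025
Terminal stock prices: S_uuu = 91.25, S_uud = 51.58, S_udd = 29.15, S_ddd = 16.48
Terminal payoffs (K − S): max(-29.25, 0) = 0, max(10.42, 0) = 10.42, max(32.85, 0) = 32.85, max(45.52, 0) = 45.52
Node uu (S = 79.35): continuation = e^(−0.05)·[0.8025·0.0000 + 0.1975·10.4225] = 1.9576; exercise value = 0.0000 ≤ continuation, so V_uu = 1.9576
Node ud (S = 44.85): continuation = e^(−0.05)·[0.8025·10.4225 + 0.1975·32.8475] = 14.1262; exercise value = 17.1500 > continuation, so V_ud = 17.1500 (exercise)
Node dd (S = 25.35): continuation = e^(−0.05)·[0.8025·32.8475 + 0.1975·45.5225] = 33.6262; exercise value = 36.6500 > continuation, so V_dd = 36.6500 (exercise)
Node u (S = 69): continuation = e^(−0.05)·[0.8025·1.9576 + 0.1975·17.1500] = 4.7157; exercise value = 0.0000 ≤ continuation, so V_u = 4.7157
Node d (S = 39): continuation = e^(−0.05)·[0.8025·17.1500 + 0.1975·36.6500] = 19.9762; exercise value = 23.0000 > continuation, so V_d = 23.0000 (exercise)
Node 0 (S = 60): continuation = e^(−0.05)·[0.8025·4.7157 + 0.1975·23.0000] = 7.9200; exercise value = 2.0000 ≤ continuation, so V_0 = 7.9200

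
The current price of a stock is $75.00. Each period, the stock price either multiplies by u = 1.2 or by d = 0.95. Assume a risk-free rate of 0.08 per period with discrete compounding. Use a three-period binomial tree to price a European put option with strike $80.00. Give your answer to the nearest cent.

$1.38

Risk-neutral probability p = (1 + 0.08 − 0.95)/(1.2 − 0.95) = 0.1300/0.2500 = 0.5200
Terminal stock prices: S_uuu = 129.6, S_uud = 102.6, S_udd = 81.22, S_ddd = 64.3
Terminal payoffs (K − S): max(-49.6, 0) = 0, max(-22.6, 0) = 0, max(-1.225, 0) = 0, max(15.7, 0) = 15.7
Node uu (S = 108): V_uu = 1/1.08·[0.5200·0.0000 + 0.4800·0.0000] = 0.0000
Node ud (S = 85.5): V_ud = 1/1.08·[0.5200·0.0000 + 0.4800·0.0000] = 0.0000
Node dd (S = 67.69): V_dd = 1/1.08·[0.5200·0.0000 + 0.4800·15.6969] = 6.9764
Node u (S = 90): V_u = 1/1.08·[0.5200·0.0000 + 0.4800·0.0000] = 0.0000
Node d (S = 71.25): V_d = 1/1.08·[0.5200·0.0000 + 0.4800·6.9764] = 3.1006
Node 0 (S = 75): V_0 = 1/1.08·[0.5200·0.0000 + 0.4800·3.1006] = 1.3781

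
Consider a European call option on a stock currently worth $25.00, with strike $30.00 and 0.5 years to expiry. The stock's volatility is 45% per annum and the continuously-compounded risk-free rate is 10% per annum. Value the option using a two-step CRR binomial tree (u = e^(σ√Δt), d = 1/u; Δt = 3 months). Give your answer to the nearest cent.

CRR parameters: u = e^(σ√Δt) = e^(0.45·√0.25) = 1.2523, d = 1/u = 0.7985
Per-period rate: rΔt = 0.1·0.25 = 0.025, so R = e^0.025 = 1.0253
Risk-neutral probability p = (e^0.025 − 0.7985)/(1.2523 − 0.7985) = 0.2268/0.4538 = 0.4998
Terminal stock prices: S_uu = 39.21, S_ud = 25, S_dd = 15.94
Terminal payoffs (S − K): max(9.208, 0) = 9.208, max(-5, 0) = 0, max(-14.06, 0) = 0
Node u (S = 31.31): V_u = e^(−0.025)·[0.4998·9.2078 + 0.5002·0.0000] = 4.4882
Node d (S = 19.96): V_d = e^(−0.025)·[0.4998·0.0000 + 0.5002·0.0000] = 0.0000
Node 0 (S = 25): V_0 = e^(−0.025)·[0.4998·4.4882 + 0.5002·0.0000] = 2.1877

$2.19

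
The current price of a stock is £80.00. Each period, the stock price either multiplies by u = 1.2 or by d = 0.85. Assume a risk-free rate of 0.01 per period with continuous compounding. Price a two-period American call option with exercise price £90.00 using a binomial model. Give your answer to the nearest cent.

£5.17

Risk-neutral probability p = (e^0.01 − 0.85)/(1.2 − 0.85) = 0.1601/0.3500 = 0.4573
Terminal stock prices: S_uu = 115.2, S_ud = 81.6, S_dd = 57.8
Terminal payoffs (S − K): max(25.2, 0) = 25.2, max(-8.4, 0) = 0, max(-32.2, 0) = 0
Node u (S = 96): continuation = e^(−0.01)·[0.4573·25.2000 + 0.5427·0.0000] = 11.4090; exercise value = 6.0000 ≤ continuation, so V_u = 11.4090
Node d (S = 68): continuation = e^(−0.01)·[0.4573·0.0000 + 0.5427·0.0000] = 0.0000; exercise value = 0.0000 ≤ continuation, so V_d = 0.0000
Node 0 (S = 80): continuation = e^(−0.01)·[0.4573·11.4090 + 0.5427·0.0000] = 5.1652; exercise value = 0.0000 ≤ continuation, so V_0 = 5.1652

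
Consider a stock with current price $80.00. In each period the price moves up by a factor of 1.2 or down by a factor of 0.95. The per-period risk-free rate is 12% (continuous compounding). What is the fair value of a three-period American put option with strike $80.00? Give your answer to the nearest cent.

$1.03

Risk-neutral probability p = (e^0.12 − 0.95)/(1.2 − 0.95) = 0.1775/0.2500 = 0.7100
Terminal stock prices: S_uuu = 138.2, S_uud = 109.4, S_udd = 86.64, S_ddd = 68.59
Terminal payoffs (K − S): max(-58.24, 0) = 0, max(-29.44, 0) = 0, max(-6.64, 0) = 0, max(11.41, 0) = 11.41
Node uu (S = 115.2): continuation = e^(−0.12)·[0.7100·0.0000 + 0.2900·0.0000] = 0.0000; exercise value = 0.0000 ≤ continuation, so V_uu = 0.0000
Node ud (S = 91.2): continuation = e^(−0.12)·[0.7100·0.0000 + 0.2900·0.0000] = 0.0000; exercise value = 0.0000 ≤ continuation, so V_ud = 0.0000
Node dd (S = 72.2): continuation = e^(−0.12)·[0.7100·0.0000 + 0.2900·11.4100] = 2.9349; exercise value = 7.8000 > continuation, so V_dd = 7.8000 (exercise)
Node u (S = 96): continuation = e^(−0.12)·[0.7100·0.0000 + 0.2900·0.0000] = 0.0000; exercise value = 0.0000 ≤ continuation, so V_u = 0.0000
Node d (S = 76): continuation = e^(−0.12)·[0.7100·0.0000 + 0.2900·7.8000] = 2.0063; exercise value = 4.0000 > continuation, so V_d = 4.0000 (exercise)
Node 0 (S = 80): continuation = e^(−0.12)·[0.7100·0.0000 + 0.2900·4.0000] = 1.0289; exercise value = 0.0000 ≤ continuation, so V_0 = 1.0289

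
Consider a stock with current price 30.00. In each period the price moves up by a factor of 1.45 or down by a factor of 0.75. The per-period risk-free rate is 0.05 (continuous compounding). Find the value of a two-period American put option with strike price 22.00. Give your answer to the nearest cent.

1.50

Risk-neutral probability p = (e^0.05 − 0.75)/(1.45 − 0.75) = 0.3013/0.7000 = 0.4304
Terminal stock prices: S_uu = 63.08, S_ud = 32.62, S_dd = 16.88
Terminal payoffs (K − S): max(-41.08, 0) = 0, max(-10.62, 0) = 0, max(5.125, 0) = 5.125
Node u (S = 43.5): continuation = e^(−0.05)·[0.4304·0.0000 + 0.5696·0.0000] = 0.0000; exercise value = 0.0000 ≤ continuation, so V_u = 0.0000
Node d (S = 22.5): continuation = e^(−0.05)·[0.4304·0.0000 + 0.5696·5.1250] = 2.7769; exercise value = 0.0000 ≤ continuation, so V_d = 2.7769
Node 0 (S = 30): continuation = e^(−0.05)·[0.4304·0.0000 + 0.5696·2.7769] = 1.5046; exercise value = 0.0000 ≤ continuation, so V_0 = 1.5046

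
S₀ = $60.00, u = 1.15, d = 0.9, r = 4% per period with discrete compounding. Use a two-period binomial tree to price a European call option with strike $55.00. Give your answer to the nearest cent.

$10.29

Risk-neutral probability p = (1 + 0.04 − 0.9)/(1.15 − 0.9) = 0.1400/0.2500 = 0.5600
Terminal stock prices: S_uu = 79.35, S_ud = 62.1, S_dd = 48.6
Terminal payoffs (S − K): max(24.35, 0) = 24.35, max(7.1, 0) = 7.1, max(-6.4, 0) = 0
Node u (S = 69): V_u = 1/1.04·[0.5600·24.3500 + 0.4400·7.1000] = 16.1154
Node d (S = 54): V_d = 1/1.04·[0.5600·7.1000 + 0.4400·0.0000] = 3.8231
Node 0 (S = 60): V_0 = 1/1.04·[0.5600·16.1154 + 0.4400·3.8231] = 10.2950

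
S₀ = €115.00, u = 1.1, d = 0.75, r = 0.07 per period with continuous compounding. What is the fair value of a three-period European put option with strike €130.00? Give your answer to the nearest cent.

Risk-neutral probability p = (e^0.07 − 0.75)/(1.1 − 0.75) = 0.3225/0.3500 = 0.9215
Terminal stock prices: S_uuu = 153.1, S_uud = 104.4, S_udd = 71.16, S_ddd = 48.52
Terminal payoffs (K − S): max(-23.07, 0) = 0, max(25.64, 0) = 25.64, max(58.84, 0) = 58.84, max(81.48, 0) = 81.48
Node uu (S = 139.2): V_uu = e^(−0.07)·[0.9215·0.0000 + 0.0785·25.6375] = 1.8776
Node ud (S = 94.88): V_ud = e^(−0.07)·[0.9215·25.6375 + 0.0785·58.8437] = 26.3362
Node dd (S = 64.69): V_dd = e^(−0.07)·[0.9215·58.8437 + 0.0785·81.4844] = 56.5237
Node u (S = 126.5): V_u = e^(−0.07)·[0.9215·1.8776 + 0.0785·26.3362] = 3.5420
Node d (S = 86.25): V_d = e^(−0.07)·[0.9215·26.3362 + 0.0785·56.5237] = 26.7666
Node 0 (S = 115): V_0 = e^(−0.07)·[0.9215·3.5420 + 0.0785·26.7666] = 5.0034

€5.00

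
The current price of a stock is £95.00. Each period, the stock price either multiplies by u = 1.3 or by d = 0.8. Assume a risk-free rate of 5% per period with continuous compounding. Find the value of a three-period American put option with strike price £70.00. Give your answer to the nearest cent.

Risk-neutral probability p = (e^0.05 − 0.8)/(1.3 − 0.8) = 0.2513/0.5000 = 0.5025
Terminal stock prices: S_uuu = 208.7, S_uud = 128.4, S_udd = 79.04, S_ddd = 48.64
Terminal payoffs (K − S): max(-138.7, 0) = 0, max(-58.44, 0) = 0, max(-9.04, 0) = 0, max(21.36, 0) = 21.36
Node uu (S = 160.6): continuation = e^(−0.05)·[0.5025·0.0000 + 0.4975·0.0000] = 0.0000; exercise value = 0.0000 ≤ continuation, so V_uu = 0.0000
Node ud (S = 98.8): continuation = e^(−0.05)·[0.5025·0.0000 + 0.4975·0.0000] = 0.0000; exercise value = 0.0000 ≤ continuation, so V_ud = 0.0000
Node dd (S = 60.8): continuation = e^(−0.05)·[0.5025·0.0000 + 0.4975·21.3600] = 10.1075; exercise value = 9.2000 ≤ continuation, so V_dd = 10.1075
Node u (S = 123.5): continuation = e^(−0.05)·[0.5025·0.0000 + 0.4975·0.0000] = 0.0000; exercise value = 0.0000 ≤ continuation, so V_u = 0.0000
Node d (S = 76): continuation = e^(−0.05)·[0.5025·0.0000 + 0.4975·10.1075] = 4.7828; exercise value = 0.0000 ≤ continuation, so V_d = 4.7828
Node 0 (S = 95): continuation = e^(−0.05)·[0.5025·0.0000 + 0.4975·4.7828] = 2.2632; exercise value = 0.0000 ≤ continuation, so V_0 = 2.2632

£2.26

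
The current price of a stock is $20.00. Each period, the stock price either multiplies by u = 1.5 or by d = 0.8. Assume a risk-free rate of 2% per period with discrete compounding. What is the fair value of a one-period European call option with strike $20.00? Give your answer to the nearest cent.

$3.08

Risk-neutral probability p = (1 + 0.02 − 0.8)/(1.5 − 0.8) = 0.2200/0.7000 = 0.3143
Terminal stock prices: S_u = 30, S_d = 16
Terminal payoffs (S − K): max(10, 0) = 10, max(-4, 0) = 0
Node 0 (S = 20): V_0 = 1/1.02·[0.3143·10.0000 + 0.6857·0.0000] = 3.0812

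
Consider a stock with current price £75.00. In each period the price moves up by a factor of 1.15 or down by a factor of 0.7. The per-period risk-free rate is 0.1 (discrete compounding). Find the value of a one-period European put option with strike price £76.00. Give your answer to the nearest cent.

£2.37

Risk-neutral probability p = (1 + 0.1 − 0.7)/(1.15 − 0.7) = 0.4000/0.4500 = 0.8889
Terminal stock prices: S_u = 86.25, S_d = 52.5
Terminal payoffs (K − S): max(-10.25, 0) = 0, max(23.5, 0) = 23.5
Node 0 (S = 75): V_0 = 1/1.1·[0.8889·0.0000 + 0.1111·23.5000] = 2.3737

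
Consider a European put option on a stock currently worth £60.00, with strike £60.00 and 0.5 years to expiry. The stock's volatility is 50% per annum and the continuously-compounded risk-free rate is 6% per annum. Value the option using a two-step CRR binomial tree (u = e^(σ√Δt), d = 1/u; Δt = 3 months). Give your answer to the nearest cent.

£6.49

CRR parameters: u = e^(σ√Δt) = e^(0.5·√0.25) = 1.2840, d = 1/u = 0.7788
Per-period rate: rΔt = 0.06·0.25 = 0.015, so R = e^0.015 = 1.0151
Risk-neutral probability p = (e^0.015 − 0.7788)/(1.2840 − 0.7788) = 0.2363/0.5052 = 0.4677
Terminal stock prices: S_uu = 98.92, S_ud = 60, S_dd = 36.39
Terminal payoffs (K − S): max(-38.92, 0) = 0, max(0, 0) = 0, max(23.61, 0) = 23.61
Node u (S = 77.04): V_u = e^(−0.015)·[0.4677·0.0000 + 0.5323·0.0000] = 0.0000
Node d (S = 46.73): V_d = e^(−0.015)·[0.4677·0.0000 + 0.5323·23.6082] = 12.3787
Node 0 (S = 60): V_0 = e^(−0.015)·[0.4677·0.0000 + 0.5323·12.3787] = 6.4906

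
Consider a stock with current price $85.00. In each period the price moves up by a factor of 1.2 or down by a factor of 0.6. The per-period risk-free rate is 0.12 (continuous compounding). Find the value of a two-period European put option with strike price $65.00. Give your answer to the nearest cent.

$1.03

Risk-neutral probability p = (e^0.12 − 0.6)/(1.2 − 0.6) = 0.5275/0.6000 = 0.8792
Terminal stock prices: S_uu = 122.4, S_ud = 61.2, S_dd = 30.6
Terminal payoffs (K − S): max(-57.4, 0) = 0, max(3.8, 0) = 3.8, max(34.4, 0) = 34.4
Node u (S = 102): V_u = e^(−0.12)·[0.8792·0.0000 + 0.1208·3.8000] = 0.4073
Node d (S = 51): V_d = e^(−0.12)·[0.8792·3.8000 + 0.1208·34.4000] = 6.6498
Node 0 (S = 85): V_0 = e^(−0.12)·[0.8792·0.4073 + 0.1208·6.6498] = 1.0303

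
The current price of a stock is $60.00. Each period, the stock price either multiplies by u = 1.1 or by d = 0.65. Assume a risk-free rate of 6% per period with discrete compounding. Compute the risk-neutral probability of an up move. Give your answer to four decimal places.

Risk-neutral probability p = (1 + 0.06 − 0.65)/(1.1 − 0.65) = 0.4100/0.4500 = 0.9111

p = 0.9111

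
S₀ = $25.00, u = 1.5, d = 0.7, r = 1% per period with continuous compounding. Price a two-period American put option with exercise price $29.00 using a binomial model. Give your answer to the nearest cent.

$7.61

Risk-neutral probability p = (e^0.01 − 0.7)/(1.5 − 0.7) = 0.3101/0.8000 = 0.3876
Terminal stock prices: S_uu = 56.25, S_ud = 26.25, S_dd = 12.25
Terminal payoffs (K − S): max(-27.25, 0) = 0, max(2.75, 0) = 2.75, max(16.75, 0) = 16.75
Node u (S = 37.5): continuation = e^(−0.01)·[0.3876·0.0000 + 0.6124·2.7500] = 1.6674; exercise value = 0.0000 ≤ continuation, so V_u = 1.6674
Node d (S = 17.5): continuation = e^(−0.01)·[0.3876·2.7500 + 0.6124·16.7500] = 11.2114; exercise value = 11.5000 > continuation, so V_d = 11.5000 (exercise)
Node 0 (S = 25): continuation = e^(−0.01)·[0.3876·1.6674 + 0.6124·11.5000] = 7.6128; exercise value = 4.0000 ≤ continuation, so V_0 = 7.6128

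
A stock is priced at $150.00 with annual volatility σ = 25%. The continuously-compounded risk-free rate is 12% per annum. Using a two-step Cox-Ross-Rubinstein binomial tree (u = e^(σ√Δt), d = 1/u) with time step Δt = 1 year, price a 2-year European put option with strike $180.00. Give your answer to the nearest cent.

$16.81

CRR parameters: u = e^(σ√Δt) = e^(0.25·√1) = 1.2840, d = 1/u = 0.7788
Per-period rate: rΔt = 0.12·1 = 0.12, so R = e^0.12 = 1.1275
Risk-neutral probability p = (e^0.12 − 0.7788)/(1.2840 − 0.7788) = 0.3487/0.5052 = 0.6902
Terminal stock prices: S_uu = 247.3, S_ud = 150, S_dd = 90.98
Terminal payoffs (K − S): max(-67.31, 0) = 0, max(30, 0) = 30, max(89.02, 0) = 89.02
Node u (S = 192.6): V_u = e^(−0.12)·[0.6902·0.0000 + 0.3098·30.0000] = 8.2436
Node d (S = 116.8): V_d = e^(−0.12)·[0.6902·30.0000 + 0.3098·89.0204] = 42.8256
Node 0 (S = 150): V_0 = e^(−0.12)·[0.6902·8.2436 + 0.3098·42.8256] = 16.8140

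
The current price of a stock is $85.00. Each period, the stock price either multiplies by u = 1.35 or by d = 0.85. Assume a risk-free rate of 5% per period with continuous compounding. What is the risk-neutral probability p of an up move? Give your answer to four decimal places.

p = 0.4025

Risk-neutral probability p = (e^0.05 − 0.85)/(1.35 − 0.85) = 0.2013/0.5000 = 0.4025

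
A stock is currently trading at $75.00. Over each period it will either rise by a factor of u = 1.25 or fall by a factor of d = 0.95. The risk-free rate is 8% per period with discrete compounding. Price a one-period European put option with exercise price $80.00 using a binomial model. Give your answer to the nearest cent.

Risk-neutral probability p = (1 + 0.08 − 0.95)/(1.25 − 0.95) = 0.1300/0.3000 = 0.4333
Terminal stock prices: S_u = 93.75, S_d = 71.25
Terminal payoffs (K − S): max(-13.75, 0) = 0, max(8.75, 0) = 8.75
Node 0 (S = 75): V_0 = 1/1.08·[0.4333·0.0000 + 0.5667·8.7500] = 4.5910

$4.59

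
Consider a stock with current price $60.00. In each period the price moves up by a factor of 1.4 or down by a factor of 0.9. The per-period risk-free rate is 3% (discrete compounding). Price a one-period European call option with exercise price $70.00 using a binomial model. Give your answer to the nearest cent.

Risk-neutral probability p = (1 + 0.03 − 0.9)/(1.4 − 0.9) = 0.1300/0.5000 = 0.2600
Terminal stock prices: S_u = 84, S_d = 54
Terminal payoffs (S − K): max(14, 0) = 14, max(-16, 0) = 0
Node 0 (S = 60): V_0 = 1/1.03·[0.2600·14.0000 + 0.7400·0.0000] = 3.5340

$3.53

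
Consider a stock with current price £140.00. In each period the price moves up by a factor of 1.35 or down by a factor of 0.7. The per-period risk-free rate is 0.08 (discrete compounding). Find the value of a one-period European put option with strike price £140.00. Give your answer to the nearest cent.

Risk-neutral probability p = (1 + 0.08 − 0.7)/(1.35 − 0.7) = 0.3800/0.6500 = 0.5846
Terminal stock prices: S_u = 189, S_d = 98
Terminal payoffs (K − S): max(-49, 0) = 0, max(42, 0) = 42
Node 0 (S = 140): V_0 = 1/1.08·[0.5846·0.0000 + 0.4154·42.0000] = 16.1538

£16.15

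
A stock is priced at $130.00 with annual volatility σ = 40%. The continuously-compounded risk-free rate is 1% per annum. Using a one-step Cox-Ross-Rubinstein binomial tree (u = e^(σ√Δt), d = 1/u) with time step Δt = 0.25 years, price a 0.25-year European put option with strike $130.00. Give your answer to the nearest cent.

$12.78

CRR parameters: u = e^(σ√Δt) = e^(0.4·√0.25) = 1.2214, d = 1/u = 0.8187
Per-period rate: rΔt = 0.01·0.25 = 0.0025, so R = e^0.0025 = 1.0025
Risk-neutral probability p = (e^0.0025 − 0.8187)/(1.2214 − 0.8187) = 0.1838/0.4027 = 0.4564
Terminal stock prices: S_u = 158.8, S_d = 106.4
Terminal payoffs (K − S): max(-28.78, 0) = 0, max(23.57, 0) = 23.57
Node 0 (S = 130): V_0 = e^(−0.0025)·[0.4564·0.0000 + 0.5436·23.5650] = 12.7784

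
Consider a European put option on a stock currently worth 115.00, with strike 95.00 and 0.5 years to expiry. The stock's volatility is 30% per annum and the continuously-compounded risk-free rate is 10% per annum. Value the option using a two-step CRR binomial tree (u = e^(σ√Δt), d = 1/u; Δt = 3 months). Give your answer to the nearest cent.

CRR parameters: u = e^(σ√Δt) = e^(0.3·√0.25) = 1.1618, d = 1/u = 0.8607
Per-period rate: rΔt = 0.1·0.25 = 0.025, so R = e^0.025 = 1.0253
Risk-neutral probability p = (e^0.025 − 0.8607)/(1.1618 − 0.8607) = 0.1646/0.3011 = 0.5466
Terminal stock prices: S_uu = 155.2, S_ud = 115, S_dd = 85.19
Terminal payoffs (K − S): max(-60.23, 0) = 0, max(-20, 0) = 0, max(9.806, 0) = 9.806
Node u (S = 133.6): V_u = e^(−0.025)·[0.5466·0.0000 + 0.4534·0.0000] = 0.0000
Node d (S = 98.98): V_d = e^(−0.025)·[0.5466·0.0000 + 0.4534·9.8059] = 4.3359
Node 0 (S = 115): V_0 = e^(−0.025)·[0.5466·0.0000 + 0.4534·4.3359] = 1.9172

1.92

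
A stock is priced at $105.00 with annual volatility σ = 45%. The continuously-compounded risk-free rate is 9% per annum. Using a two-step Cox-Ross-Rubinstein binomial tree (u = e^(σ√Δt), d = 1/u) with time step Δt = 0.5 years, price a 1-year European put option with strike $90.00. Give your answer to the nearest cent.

CRR parameters: u = e^(σ√Δt) = e^(0.45·√0.5) = 1.3746, d = 1/u = 0.7275
Per-period rate: rΔt = 0.09·0.5 = 0.045, so R = e^0.045 = 1.0460
Risk-neutral probability p = (e^0.045 − 0.7275)/(1.3746 − 0.7275) = 0.3186/0.6472 = 0.4922
Terminal stock prices: S_uu = 198.4, S_ud = 105, S_dd = 55.57
Terminal payoffs (K − S): max(-108.4, 0) = 0, max(-15, 0) = 0, max(34.43, 0) = 34.43
Node u (S = 144.3): V_u = e^(−0.045)·[0.4922·0.0000 + 0.5078·0.0000] = 0.0000
Node d (S = 76.38): V_d = e^(−0.045)·[0.4922·0.0000 + 0.5078·34.4344] = 16.7152
Node 0 (S = 105): V_0 = e^(−0.045)·[0.4922·0.0000 + 0.5078·16.7152] = 8.1140

$8.11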